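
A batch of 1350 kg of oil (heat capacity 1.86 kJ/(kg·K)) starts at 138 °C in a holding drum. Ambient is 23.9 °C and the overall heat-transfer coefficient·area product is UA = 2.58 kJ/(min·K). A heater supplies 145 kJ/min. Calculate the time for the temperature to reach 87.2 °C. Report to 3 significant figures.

2040 min

Lumped-capacitance energy balance: M c_p dT/dt = UA(T_amb − T) + Q̇.
τ = M c_p/UA = 973.26 min; T_ss = T_amb + Q̇/UA = 23.9 + 145/2.58 = 80.102 °C.
T(t) = T_ss + (T₀ − T_ss)e^(−t/τ); set T = 87.2:
t = −τ ln[(T − T_ss)/(T₀ − T_ss)] = −973.26 · ln(0.12260) = 2042.7 min.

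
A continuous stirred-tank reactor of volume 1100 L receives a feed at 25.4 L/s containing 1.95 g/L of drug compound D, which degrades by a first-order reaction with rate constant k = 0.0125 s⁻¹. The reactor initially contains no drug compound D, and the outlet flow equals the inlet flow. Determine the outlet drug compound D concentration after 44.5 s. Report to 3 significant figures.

Accumulation = in − out − consumed: V dC/dt = Q C_in − Q C − k V C.
This is linear with rate a = Q/V + k = 0.035591 s⁻¹.
C_ss = Q C_in/(Q + kV) = 1.2651 g/L; C(t) = C_ss + (C₀ − C_ss) e^(−a t).
C(44.5) = 1.2651 + (-1.2651)·e^(−0.035591·44.5) = 1.2651 + (-1.2651)·0.20519 = 1.0055 g/L.

1.01 g/L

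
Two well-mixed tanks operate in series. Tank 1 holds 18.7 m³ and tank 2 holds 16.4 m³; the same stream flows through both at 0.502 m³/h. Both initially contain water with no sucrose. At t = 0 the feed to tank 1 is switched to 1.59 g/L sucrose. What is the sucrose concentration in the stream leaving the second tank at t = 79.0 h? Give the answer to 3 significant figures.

Species balance on tank i: dCᵢ/dt = (Cᵢ₋₁ − Cᵢ)/τᵢ with τᵢ = Vᵢ/Q.
τ₁ = 18.7/0.502 = 37.251 h; τ₂ = 16.4/0.502 = 32.669 h.
Solving the cascade with C₁(0)=C₂(0)=0 gives C₂(t) = C_in[1 − (τ₁ e^(−t/τ₁) − τ₂ e^(−t/τ₂))/(τ₁ − τ₂)].
At t = 79.0: e^(−t/τ₁) = 0.11994, e^(−t/τ₂) = 0.089084.
C₂ = 1.59·[1 − (37.251·0.11994 − 32.669·0.089084)/(4.5817)] = 1.59·0.66003 = 1.0495 g/L.

1.05 g/L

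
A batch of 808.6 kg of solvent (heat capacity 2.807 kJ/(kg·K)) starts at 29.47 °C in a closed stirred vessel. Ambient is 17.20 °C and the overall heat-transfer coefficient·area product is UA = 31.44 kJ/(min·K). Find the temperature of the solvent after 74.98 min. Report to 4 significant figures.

M c_p dT/dt = −UA(T − T_amb).
dT/dt = (T_ss − T)/τ with T_ss = T_amb = 17.2000 °C, τ = M c_p/UA = 808.6·2.807/31.44 = 72.1928 min.
Solution: T(t) = T_ss + (T₀ − T_ss) e^(−t/τ).
T(74.98) = 17.2000 + (12.2700)·0.353947 = 21.5429 °C.

21.54 °C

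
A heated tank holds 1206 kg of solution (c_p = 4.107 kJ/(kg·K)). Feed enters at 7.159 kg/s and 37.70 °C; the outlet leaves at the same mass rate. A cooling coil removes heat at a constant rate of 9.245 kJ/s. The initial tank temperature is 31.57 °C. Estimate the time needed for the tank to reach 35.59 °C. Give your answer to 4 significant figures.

First-law balance (no shaft work): M c_p dT/dt = ṁ c_p (T_in − T) − 9.245.
τ = M/ṁ = 168.459 s; T_ss = T_in − Q̇/(ṁ c_p) = 37.3856 °C.
T(t) = T_ss + (T₀ − T_ss) e^(−t/τ). Set T = 35.59:
e^(−t/τ) = (35.59 − 37.3856)/(31.57 − 37.3856) = 0.308752
t = −168.459 · ln(0.308752) = 197.976 s.

198.0 s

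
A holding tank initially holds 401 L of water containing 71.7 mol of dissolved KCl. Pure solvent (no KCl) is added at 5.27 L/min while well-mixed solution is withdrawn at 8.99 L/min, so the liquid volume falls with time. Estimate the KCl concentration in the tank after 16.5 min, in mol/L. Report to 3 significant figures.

0.141 mol/L

Total volume: dV/dt = Q_in − Q_out = -3.7200 L/min, so V(t) = 401 − 3.7200 t and V(16.5) = 339.62 L.
No KCl enters, so dm/dt = −Q_out · (m/V).
dm/m = −Q_out dt/(V₀ − 3.7200 t); integrating gives ln(m/m₀) = −(Q_out/(Q_in−Q_out)) ln(V/V₀).
m = m₀ (V₀/V)^(Q_out/(Q_in−Q_out)) = 71.7 × (401/339.62)^(-2.4167) = 47.990 mol.
C = m/V = 47.990/339.62 = 0.14131 mol/L.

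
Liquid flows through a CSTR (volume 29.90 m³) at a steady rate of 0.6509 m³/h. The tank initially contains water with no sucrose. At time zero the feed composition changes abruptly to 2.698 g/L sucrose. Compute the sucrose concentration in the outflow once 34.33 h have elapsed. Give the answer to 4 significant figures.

1.420 g/L

Unsteady species balance (constant V, well mixed): V dC/dt = Q(C_in − C).
Rewrite as dC/dt + C/τ = C_in/τ, τ = V/Q = 45.9364 h.
Solution: C(t) = C_in + (C₀ − C_in) e^(−t/τ).
C(34.33) = 2.698 + (0 − 2.698)·e^(−34.33/45.9364) = 2.698 + (-2.69800)·0.473626 = 1.42016 g/L.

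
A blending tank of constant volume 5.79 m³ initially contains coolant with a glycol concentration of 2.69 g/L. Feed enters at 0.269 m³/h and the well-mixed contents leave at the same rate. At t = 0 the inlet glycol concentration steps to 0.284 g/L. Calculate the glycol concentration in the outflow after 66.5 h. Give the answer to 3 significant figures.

0.394 g/L

Species balance on the tank: V dC/dt = Q(C_in − C).
Time constant τ = V/Q = 5.79/0.269 = 21.524 h.
This is linear first-order; C(t) = C_in + (C₀ − C_in) e^(−t/τ).
C(66.5) = 0.284 + (2.69 − 0.284)·e^(−66.5/21.524) = 0.284 + (2.4060)·0.045522 = 0.39353 g/L.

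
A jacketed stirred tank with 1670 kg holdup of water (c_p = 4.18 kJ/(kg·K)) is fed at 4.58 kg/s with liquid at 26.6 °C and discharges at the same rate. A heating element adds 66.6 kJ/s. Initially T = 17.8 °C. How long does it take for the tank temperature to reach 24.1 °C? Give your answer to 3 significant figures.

262 s

M c_p dT/dt = ṁ c_p (T_in − T) + Q̇.
τ = M/ṁ = 364.63 s; T_ss = T_in + Q̇/(ṁ c_p) = 30.079 °C.
T(t) = T_ss + (T₀ − T_ss) e^(−t/τ). Set T = 24.1:
e^(−t/τ) = (24.1 − 30.079)/(17.8 − 30.079) = 0.48692
t = −364.63 · ln(0.48692) = 262.41 s.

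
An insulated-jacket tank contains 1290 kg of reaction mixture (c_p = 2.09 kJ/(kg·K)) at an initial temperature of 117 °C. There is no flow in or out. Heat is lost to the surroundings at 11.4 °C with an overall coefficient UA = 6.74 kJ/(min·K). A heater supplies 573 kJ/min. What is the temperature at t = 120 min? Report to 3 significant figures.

Unsteady energy balance on the tank contents: M c_p dT/dt = −UA(T − T_amb) + Q̇.
dT/dt = (T_ss − T)/τ with T_ss = T_amb + Q̇/UA = 11.4 + 573/6.74 = 96.415 °C, τ = M c_p/UA = 1290·2.09/6.74 = 400.01 min.
T approaches T_ss exponentially: T(t) = T_ss + (T₀ − T_ss) e^(−t/τ).
T(120) = 96.415 + (20.585)·0.74083 = 111.66 °C.

112 °C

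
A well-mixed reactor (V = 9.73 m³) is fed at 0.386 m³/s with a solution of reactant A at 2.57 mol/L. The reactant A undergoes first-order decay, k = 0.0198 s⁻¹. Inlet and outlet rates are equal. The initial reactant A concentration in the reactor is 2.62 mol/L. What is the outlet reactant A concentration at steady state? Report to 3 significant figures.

V dC/dt = Q(C_in − C) − k V C.
At steady state: 0 = Q C_in − (Q + kV) C_ss, so C_ss = Q C_in/(Q + kV).
C_ss = 0.386·2.57/(0.386 + 0.0198·9.73) = 0.99202/0.57865 = 1.7144 mol/L.

1.71 mol/L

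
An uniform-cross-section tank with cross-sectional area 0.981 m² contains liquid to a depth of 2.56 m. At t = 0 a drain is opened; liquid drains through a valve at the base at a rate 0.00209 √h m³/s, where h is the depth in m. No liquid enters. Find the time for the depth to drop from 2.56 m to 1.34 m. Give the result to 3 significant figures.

415 s

With no inflow, A dh/dt = −0.00209 √h.
Separate and integrate: 2(√h − √h₀) = −(0.00209/A) t.
t = 2A(√h₀ − √h)/0.00209 = 2·0.981·(√2.56 − √1.34)/0.00209
  = 1.9620 × (1.6000 − 1.1576) / 0.00209 = 415.32 s.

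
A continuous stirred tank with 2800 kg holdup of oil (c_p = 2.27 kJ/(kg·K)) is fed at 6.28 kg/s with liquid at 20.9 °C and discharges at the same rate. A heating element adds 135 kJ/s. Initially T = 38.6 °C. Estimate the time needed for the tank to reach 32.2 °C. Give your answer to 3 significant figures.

670 s

First-law balance (no shaft work): M c_p dT/dt = ṁ c_p (T_in − T) + 135.
τ = M/ṁ = 445.86 s; T_ss = T_in + Q̇/(ṁ c_p) = 30.370 °C.
T(t) = T_ss + (T₀ − T_ss) e^(−t/τ). Set T = 32.2:
e^(−t/τ) = (32.2 − 30.370)/(38.6 − 30.370) = 0.22236
t = −445.86 · ln(0.22236) = 670.33 s.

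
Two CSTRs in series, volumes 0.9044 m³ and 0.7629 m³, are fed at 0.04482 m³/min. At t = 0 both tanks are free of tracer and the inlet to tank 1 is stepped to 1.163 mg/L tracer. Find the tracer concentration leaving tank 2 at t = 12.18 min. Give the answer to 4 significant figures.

Each tank obeys Vᵢ dCᵢ/dt = Q(Cᵢ₋₁ − Cᵢ), so τᵢ = Vᵢ/Q.
τ₁ = 0.9044/0.04482 = 20.1785 min; τ₂ = 0.7629/0.04482 = 17.0214 min.
Solving the cascade with C₁(0)=C₂(0)=0 gives C₂(t) = C_in[1 − (τ₁ e^(−t/τ₁) − τ₂ e^(−t/τ₂))/(τ₁ − τ₂)].
At t = 12.18: e^(−t/τ₁) = 0.546832, e^(−t/τ₂) = 0.488914.
C₂ = 1.163·[1 − (20.1785·0.546832 − 17.0214·0.488914)/(3.15707)] = 1.163·0.140899 = 0.163865 mg/L.

0.1639 mg/L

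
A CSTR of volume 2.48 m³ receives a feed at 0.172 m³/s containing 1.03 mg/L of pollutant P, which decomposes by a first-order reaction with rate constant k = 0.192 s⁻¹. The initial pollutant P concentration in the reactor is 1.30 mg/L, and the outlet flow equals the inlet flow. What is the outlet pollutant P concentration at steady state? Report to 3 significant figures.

Accumulation = in − out − consumed: V dC/dt = Q C_in − Q C − k V C.
At steady state: 0 = Q C_in − (Q + kV) C_ss, so C_ss = Q C_in/(Q + kV).
C_ss = 0.172·1.03/(0.172 + 0.192·2.48) = 0.17716/0.64816 = 0.27333 mg/L.

0.273 mg/L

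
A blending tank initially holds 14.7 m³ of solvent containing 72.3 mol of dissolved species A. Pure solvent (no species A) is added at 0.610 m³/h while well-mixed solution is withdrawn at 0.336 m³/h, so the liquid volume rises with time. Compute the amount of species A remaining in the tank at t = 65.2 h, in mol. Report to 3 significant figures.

Total volume: dV/dt = Q_in − Q_out = 0.27400 m³/h, so V(t) = 14.7 + 0.27400 t and V(65.2) = 32.565 m³.
Species balance (pure solvent in): dm/dt = −Q_out · m/V(t).
dm/m = −Q_out dt/(V₀ + 0.27400 t); integrating gives ln(m/m₀) = −(Q_out/(Q_in−Q_out)) ln(V/V₀).
m = m₀ (V₀/V)^(Q_out/(Q_in−Q_out)) = 72.3 × (14.7/32.565)^(1.2263) = 27.261 mol.

27.3 mol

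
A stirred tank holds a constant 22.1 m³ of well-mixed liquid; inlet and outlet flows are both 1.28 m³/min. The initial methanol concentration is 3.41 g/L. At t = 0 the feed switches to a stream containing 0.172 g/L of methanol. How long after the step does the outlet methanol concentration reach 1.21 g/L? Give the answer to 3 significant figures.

19.6 min

Mass balance on the solute (V constant): V dC/dt = Q(C_in − C), so τ = V/Q = 17.266 min.
C(t) = C_in + (C₀ − C_in) e^(−t/τ). Set C = 1.21 and solve for t:
e^(−t/τ) = (C − C_in)/(C₀ − C_in) = (1.21 − 0.172)/(3.41 − 0.172) = 0.32057
t = −τ ln(…) = 17.266 × 1.1377 = 19.642 min.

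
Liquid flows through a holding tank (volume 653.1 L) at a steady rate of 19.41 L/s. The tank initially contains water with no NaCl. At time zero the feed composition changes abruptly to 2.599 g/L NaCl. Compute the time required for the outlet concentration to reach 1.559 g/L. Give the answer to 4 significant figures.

Accumulation = in − out for the solute gives V dC/dt = Q(C_in − C), so τ = V/Q = 33.6476 s.
C(t) = C_in + (C₀ − C_in) e^(−t/τ). Set C = 1.559 and solve for t:
e^(−t/τ) = (C − C_in)/(C₀ − C_in) = (1.559 − 2.599)/(0 − 2.599) = 0.400154
t = −τ ln(…) = 33.6476 × 0.915906 = 30.8180 s.

30.82 s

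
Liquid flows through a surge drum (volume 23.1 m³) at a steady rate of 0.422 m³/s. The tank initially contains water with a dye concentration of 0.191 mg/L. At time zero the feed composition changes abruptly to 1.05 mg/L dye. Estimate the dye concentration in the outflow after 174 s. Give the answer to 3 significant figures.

1.01 mg/L

Unsteady species balance (constant V, well mixed): V dC/dt = Q(C_in − C).
Time constant τ = V/Q = 23.1/0.422 = 54.739 s.
Solution: C(t) = C_in + (C₀ − C_in) e^(−t/τ).
C(174) = 1.05 + (0.191 − 1.05)·e^(−174/54.739) = 1.05 + (-0.85900)·0.041640 = 1.0142 mg/L.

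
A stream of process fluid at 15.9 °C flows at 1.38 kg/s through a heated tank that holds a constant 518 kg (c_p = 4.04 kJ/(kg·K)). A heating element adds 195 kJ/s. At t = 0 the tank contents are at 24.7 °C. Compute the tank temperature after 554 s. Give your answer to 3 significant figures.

44.9 °C

First-law balance (no shaft work): M c_p dT/dt = ṁ c_p (T_in − T) + 195.
Rearrange: dT/dt = (T_ss − T)/τ with τ = M/ṁ = 375.36 s and T_ss = T_in + Q̇/(ṁ c_p) = 50.876 °C.
T approaches T_ss exponentially: T(t) = T_ss + (T₀ − T_ss) e^(−t/τ).
T(554) = 50.876 + (-26.176)·e^(−554/375.36) = 50.876 + (-26.176)·0.22857 = 44.893 °C.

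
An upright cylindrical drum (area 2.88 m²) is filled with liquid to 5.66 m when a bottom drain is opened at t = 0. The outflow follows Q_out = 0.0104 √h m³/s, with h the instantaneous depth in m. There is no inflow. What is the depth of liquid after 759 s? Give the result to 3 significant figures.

1.02 m

With no inflow, A dh/dt = −0.0104 √h.
∫ h^(−1/2) dh = −(0.0104/A) ∫ dt, giving 2√h = 2√h₀ − (0.0104/A) t.
√h = √5.66 − 0.0104·759/(2·2.88) = 2.3791 − 1.3704 = 1.0087.
h = 1.0087² = 1.0174 m.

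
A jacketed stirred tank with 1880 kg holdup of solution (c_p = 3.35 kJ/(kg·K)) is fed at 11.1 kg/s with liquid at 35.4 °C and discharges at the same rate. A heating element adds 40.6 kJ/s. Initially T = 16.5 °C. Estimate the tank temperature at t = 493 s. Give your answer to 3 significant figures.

35.4 °C

Energy balance: M c_p dT/dt = ṁ c_p (T_in − T) + 40.6.
Rearrange: dT/dt = (T_ss − T)/τ with τ = M/ṁ = 169.37 s and T_ss = T_in + Q̇/(ṁ c_p) = 36.492 °C.
This is linear first-order; T(t) = T_ss + (T₀ − T_ss) e^(−t/τ).
T(493) = 36.492 + (-19.992)·e^(−493/169.37) = 36.492 + (-19.992)·0.054432 = 35.404 °C.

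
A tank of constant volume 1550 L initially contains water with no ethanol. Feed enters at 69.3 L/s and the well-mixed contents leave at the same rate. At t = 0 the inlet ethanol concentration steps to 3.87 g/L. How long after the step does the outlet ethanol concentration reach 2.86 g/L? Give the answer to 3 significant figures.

30.0 s

Species balance: V dC/dt = Q(C_in − C) ⇒ τ = V/Q = 22.367 s.
C(t) = C_in + (C₀ − C_in) e^(−t/τ). Set C = 2.86 and solve for t:
e^(−t/τ) = (C − C_in)/(C₀ − C_in) = (2.86 − 3.87)/(0 − 3.87) = 0.26098
t = −τ ln(…) = 22.367 × 1.3433 = 30.045 s.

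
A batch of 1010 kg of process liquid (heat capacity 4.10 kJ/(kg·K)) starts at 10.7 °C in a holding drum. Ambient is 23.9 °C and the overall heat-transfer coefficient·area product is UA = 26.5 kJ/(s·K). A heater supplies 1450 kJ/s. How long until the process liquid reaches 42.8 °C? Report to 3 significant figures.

100 s

M c_p dT/dt = −UA(T − T_amb) + Q̇.
τ = M c_p/UA = 156.26 s; T_ss = T_amb + Q̇/UA = 23.9 + 1450/26.5 = 78.617 °C.
T(t) = T_ss + (T₀ − T_ss)e^(−t/τ); set T = 42.8:
t = −τ ln[(T − T_ss)/(T₀ − T_ss)] = −156.26 · ln(0.52736) = 99.988 s.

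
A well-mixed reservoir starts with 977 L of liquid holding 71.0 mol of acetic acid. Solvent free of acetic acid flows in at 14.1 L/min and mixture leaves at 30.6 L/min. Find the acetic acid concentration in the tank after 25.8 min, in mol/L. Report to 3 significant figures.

Total volume: dV/dt = Q_in − Q_out = -16.500 L/min, so V(t) = 977 − 16.500 t and V(25.8) = 551.30 L.
Species balance (pure solvent in): dm/dt = −Q_out · m/V(t).
Separate: dm/m = −Q_out dt/V(t) ⇒ ln(m/m₀) = −(Q_out/(Q_in−Q_out)) ln(V/V₀).
m = m₀ (V₀/V)^(Q_out/(Q_in−Q_out)) = 71.0 × (977/551.30)^(-1.8545) = 24.569 mol.
C = m/V = 24.569/551.30 = 0.044566 mol/L.

0.0446 mol/L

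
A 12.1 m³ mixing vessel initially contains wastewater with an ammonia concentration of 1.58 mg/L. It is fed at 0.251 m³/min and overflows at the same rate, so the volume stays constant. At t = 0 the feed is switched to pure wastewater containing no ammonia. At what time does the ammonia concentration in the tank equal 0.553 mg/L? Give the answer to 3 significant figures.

Accumulation = in − out for the solute gives V dC/dt = Q(C_in − C), so τ = V/Q = 48.207 min.
C(t) = C_in + (C₀ − C_in) e^(−t/τ). Set C = 0.553 and solve for t:
e^(−t/τ) = (C − C_in)/(C₀ − C_in) = (0.553 − 0)/(1.58 − 0) = 0.35000
t = −τ ln(…) = 48.207 × 1.0498 = 50.609 min.

50.6 min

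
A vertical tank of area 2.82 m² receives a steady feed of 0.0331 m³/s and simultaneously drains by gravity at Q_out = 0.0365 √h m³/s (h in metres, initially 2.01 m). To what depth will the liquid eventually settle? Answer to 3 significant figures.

0.822 m

Level balance: A dh/dt = 0.0331 − 0.0365 √h. Setting dh/dt = 0:
Q_in = 0.0365 √h_ss ⇒ √h_ss = 0.0331/0.0365 = 0.90685.
h_ss = 0.90685² = 0.82238 m. (Since h₀ = 2.01 m > h_ss, the level will fall toward this value.)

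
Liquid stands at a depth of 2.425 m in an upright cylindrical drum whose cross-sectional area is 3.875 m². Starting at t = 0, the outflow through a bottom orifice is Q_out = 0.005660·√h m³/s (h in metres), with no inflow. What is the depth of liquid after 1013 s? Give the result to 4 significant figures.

0.6682 m

With no inflow, A dh/dt = −0.005660 √h.
∫ h^(−1/2) dh = −(0.005660/A) ∫ dt, giving 2√h = 2√h₀ − (0.005660/A) t.
√h = √2.425 − 0.005660·1013/(2·3.875) = 1.55724 − 0.739817 = 0.817424.
h = 0.817424² = 0.668183 m.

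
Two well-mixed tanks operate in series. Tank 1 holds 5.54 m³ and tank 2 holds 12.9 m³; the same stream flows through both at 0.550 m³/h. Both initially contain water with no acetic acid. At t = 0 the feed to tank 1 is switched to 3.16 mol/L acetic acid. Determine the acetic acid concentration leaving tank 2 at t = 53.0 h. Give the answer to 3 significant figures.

Time constants: τᵢ = Vᵢ/Q for each well-mixed tank.
τ₁ = 5.54/0.550 = 10.073 h; τ₂ = 12.9/0.550 = 23.455 h.
Tank 1: C₁ = C_in(1 − e^(−t/τ₁)). Tank 2 (τ₁ ≠ τ₂): C₂ = C_in[1 − (τ₁ e^(−t/τ₁) − τ₂ e^(−t/τ₂))/(τ₁ − τ₂)].
At t = 53.0: e^(−t/τ₁) = 0.0051863, e^(−t/τ₂) = 0.10438.
C₂ = 3.16·[1 − (10.073·0.0051863 − 23.455·0.10438)/(-13.382)] = 3.16·0.82095 = 2.5942 mol/L.

2.59 mol/L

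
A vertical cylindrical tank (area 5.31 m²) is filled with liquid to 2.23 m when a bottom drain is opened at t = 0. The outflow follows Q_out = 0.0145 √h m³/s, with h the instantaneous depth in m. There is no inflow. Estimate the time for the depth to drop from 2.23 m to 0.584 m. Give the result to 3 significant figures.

534 s

With no inflow, A dh/dt = −0.0145 √h.
Separate and integrate: 2(√h − √h₀) = −(0.0145/A) t.
t = 2A(√h₀ − √h)/0.0145 = 2·5.31·(√2.23 − √0.584)/0.0145
  = 10.620 × (1.4933 − 0.76420) / 0.0145 = 534.02 s.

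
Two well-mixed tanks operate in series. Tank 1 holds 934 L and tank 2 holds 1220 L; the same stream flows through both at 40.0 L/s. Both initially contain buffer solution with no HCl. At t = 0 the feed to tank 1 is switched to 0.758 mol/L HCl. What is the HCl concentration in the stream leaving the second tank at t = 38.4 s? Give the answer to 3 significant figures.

0.318 mol/L

Each tank obeys Vᵢ dCᵢ/dt = Q(Cᵢ₋₁ − Cᵢ), so τᵢ = Vᵢ/Q.
τ₁ = 934/40.0 = 23.350 s; τ₂ = 1220/40.0 = 30.500 s.
Tank 1: C₁ = C_in(1 − e^(−t/τ₁)). Tank 2 (τ₁ ≠ τ₂): C₂ = C_in[1 − (τ₁ e^(−t/τ₁) − τ₂ e^(−t/τ₂))/(τ₁ − τ₂)].
At t = 38.4: e^(−t/τ₁) = 0.19310, e^(−t/τ₂) = 0.28393.
C₂ = 0.758·[1 − (23.350·0.19310 − 30.500·0.28393)/(-7.1500)] = 0.758·0.41943 = 0.31793 mol/L.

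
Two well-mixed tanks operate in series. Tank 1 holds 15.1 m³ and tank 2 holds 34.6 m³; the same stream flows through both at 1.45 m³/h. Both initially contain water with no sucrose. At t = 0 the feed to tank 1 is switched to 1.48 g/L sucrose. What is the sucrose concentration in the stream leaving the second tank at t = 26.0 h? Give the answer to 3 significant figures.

Each tank obeys Vᵢ dCᵢ/dt = Q(Cᵢ₋₁ − Cᵢ), so τᵢ = Vᵢ/Q.
τ₁ = 15.1/1.45 = 10.414 h; τ₂ = 34.6/1.45 = 23.862 h.
Solving the cascade with C₁(0)=C₂(0)=0 gives C₂(t) = C_in[1 − (τ₁ e^(−t/τ₁) − τ₂ e^(−t/τ₂))/(τ₁ − τ₂)].
At t = 26.0: e^(−t/τ₁) = 0.082357, e^(−t/τ₂) = 0.33635.
C₂ = 1.48·[1 − (10.414·0.082357 − 23.862·0.33635)/(-13.448)] = 1.48·0.46696 = 0.69111 g/L.

0.691 g/L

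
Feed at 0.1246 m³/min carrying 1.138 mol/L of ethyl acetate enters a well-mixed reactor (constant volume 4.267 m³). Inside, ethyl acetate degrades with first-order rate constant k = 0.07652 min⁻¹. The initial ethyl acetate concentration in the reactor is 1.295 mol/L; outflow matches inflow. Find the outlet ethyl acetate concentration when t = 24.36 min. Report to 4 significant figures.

Accumulation = in − out − consumed: V dC/dt = Q C_in − Q C − k V C.
This is linear with rate a = Q/V + k = 0.105721 min⁻¹.
C_ss = Q C_in/(Q + kV) = 0.314324 mol/L; C(t) = C_ss + (C₀ − C_ss) e^(−a t).
C(24.36) = 0.314324 + (0.980676)·e^(−0.105721·24.36) = 0.314324 + (0.980676)·0.0761264 = 0.388979 mol/L.

0.3890 mol/L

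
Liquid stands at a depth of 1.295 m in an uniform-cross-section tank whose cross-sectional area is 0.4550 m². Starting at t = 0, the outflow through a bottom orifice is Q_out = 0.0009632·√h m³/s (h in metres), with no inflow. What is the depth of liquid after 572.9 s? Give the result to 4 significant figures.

With no inflow, A dh/dt = −0.0009632 √h.
This is separable: 2 d(√h)/dt = −0.0009632/A, so √h = √h₀ − (0.0009632/(2A)) t.
√h = √1.295 − 0.0009632·572.9/(2·0.4550) = 1.13798 − 0.606393 = 0.531588.
h = 0.531588² = 0.282586 m.

0.2826 m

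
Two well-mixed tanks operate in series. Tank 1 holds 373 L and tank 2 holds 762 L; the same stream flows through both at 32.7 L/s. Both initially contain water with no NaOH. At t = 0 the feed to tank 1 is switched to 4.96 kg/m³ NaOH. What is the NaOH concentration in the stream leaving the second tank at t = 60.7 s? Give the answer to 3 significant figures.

Time constants: τᵢ = Vᵢ/Q for each well-mixed tank.
τ₁ = 373/32.7 = 11.407 s; τ₂ = 762/32.7 = 23.303 s.
Solving the cascade with C₁(0)=C₂(0)=0 gives C₂(t) = C_in[1 − (τ₁ e^(−t/τ₁) − τ₂ e^(−t/τ₂))/(τ₁ − τ₂)].
At t = 60.7: e^(−t/τ₁) = 0.0048858, e^(−t/τ₂) = 0.073915.
C₂ = 4.96·[1 − (11.407·0.0048858 − 23.303·0.073915)/(-11.896)] = 4.96·0.85990 = 4.2651 kg/m³.

4.27 kg/m³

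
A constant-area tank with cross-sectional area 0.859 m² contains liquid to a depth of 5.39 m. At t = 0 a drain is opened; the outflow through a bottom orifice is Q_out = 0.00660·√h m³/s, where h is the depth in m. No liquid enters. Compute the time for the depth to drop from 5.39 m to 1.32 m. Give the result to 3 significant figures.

A dh/dt = −Q_out = −0.00660 √h.
Separate and integrate: 2(√h − √h₀) = −(0.00660/A) t.
t = 2A(√h₀ − √h)/0.00660 = 2·0.859·(√5.39 − √1.32)/0.00660
  = 1.7180 × (2.3216 − 1.1489) / 0.00660 = 305.26 s.

305 s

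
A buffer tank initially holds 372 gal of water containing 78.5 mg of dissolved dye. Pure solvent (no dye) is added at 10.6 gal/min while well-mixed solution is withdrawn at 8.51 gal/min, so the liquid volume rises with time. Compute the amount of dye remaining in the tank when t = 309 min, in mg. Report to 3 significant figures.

Let m(t) be the amount of dye. Volume: V(t) = V₀ + (Q_in − Q_out) t = 372 + 2.0900 t; V(309) = 1017.8 gal.
No dye enters, so dm/dt = −Q_out · (m/V).
Separate: dm/m = −Q_out dt/V(t) ⇒ ln(m/m₀) = −(Q_out/(Q_in−Q_out)) ln(V/V₀).
m = m₀ (V₀/V)^(Q_out/(Q_in−Q_out)) = 78.5 × (372/1017.8)^(4.0718) = 1.3032 mg.

1.30 mg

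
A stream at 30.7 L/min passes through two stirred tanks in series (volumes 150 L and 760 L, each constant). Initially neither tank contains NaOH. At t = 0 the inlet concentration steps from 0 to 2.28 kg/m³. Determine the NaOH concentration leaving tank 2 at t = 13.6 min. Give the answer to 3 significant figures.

0.675 kg/m³

Each tank obeys Vᵢ dCᵢ/dt = Q(Cᵢ₋₁ − Cᵢ), so τᵢ = Vᵢ/Q.
τ₁ = 150/30.7 = 4.8860 min; τ₂ = 760/30.7 = 24.756 min.
Tank 1: C₁ = C_in(1 − e^(−t/τ₁)). Tank 2 (τ₁ ≠ τ₂): C₂ = C_in[1 − (τ₁ e^(−t/τ₁) − τ₂ e^(−t/τ₂))/(τ₁ − τ₂)].
At t = 13.6: e^(−t/τ₁) = 0.061824, e^(−t/τ₂) = 0.57731.
C₂ = 2.28·[1 − (4.8860·0.061824 − 24.756·0.57731)/(-19.870)] = 2.28·0.29593 = 0.67471 kg/m³.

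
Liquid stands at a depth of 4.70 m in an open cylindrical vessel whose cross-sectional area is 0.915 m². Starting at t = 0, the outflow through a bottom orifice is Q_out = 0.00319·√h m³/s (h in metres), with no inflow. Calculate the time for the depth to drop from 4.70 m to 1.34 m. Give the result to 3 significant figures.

580 s

Unsteady balance on liquid volume: A dh/dt = −0.00319 √h.
This is separable: 2 d(√h)/dt = −0.00319/A, so √h = √h₀ − (0.00319/(2A)) t.
t = 2A(√h₀ − √h)/0.00319 = 2·0.915·(√4.70 − √1.34)/0.00319
  = 1.8300 × (2.1679 − 1.1576) / 0.00319 = 579.61 s.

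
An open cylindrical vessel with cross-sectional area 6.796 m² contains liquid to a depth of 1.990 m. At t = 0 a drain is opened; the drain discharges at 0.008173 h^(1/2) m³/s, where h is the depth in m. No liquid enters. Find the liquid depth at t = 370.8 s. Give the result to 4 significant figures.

1.411 m

Mass balance (ρ constant): A dh/dt = −0.008173 √h.
Separate and integrate: 2(√h − √h₀) = −(0.008173/A) t.
√h = √1.990 − 0.008173·370.8/(2·6.796) = 1.41067 − 0.222966 = 1.18771.
h = 1.18771² = 1.41065 m.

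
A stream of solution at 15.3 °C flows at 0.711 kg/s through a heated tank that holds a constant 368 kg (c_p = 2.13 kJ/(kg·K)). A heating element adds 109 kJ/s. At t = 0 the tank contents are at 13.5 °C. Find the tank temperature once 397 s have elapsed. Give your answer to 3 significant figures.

53.0 °C

Unsteady energy balance on the tank contents: M c_p dT/dt = ṁ c_p (T_in − T) + 109.
τ = M/ṁ = 517.58 s; T_ss = T_in + Q̇/(ṁ c_p) = 15.3 + 109/(0.711·2.13) = 87.274 °C.
Integrating: T(t) = T_ss + (T₀ − T_ss) e^(−t/τ).
T(397) = 87.274 + (-73.774)·e^(−397/517.58) = 87.274 + (-73.774)·0.46439 = 53.014 °C.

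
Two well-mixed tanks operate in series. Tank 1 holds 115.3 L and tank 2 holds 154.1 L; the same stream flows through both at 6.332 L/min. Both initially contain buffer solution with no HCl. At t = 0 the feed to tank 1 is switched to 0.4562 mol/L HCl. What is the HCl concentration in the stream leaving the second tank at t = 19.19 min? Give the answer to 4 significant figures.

0.1052 mol/L

Time constants: τᵢ = Vᵢ/Q for each well-mixed tank.
τ₁ = 115.3/6.332 = 18.2091 min; τ₂ = 154.1/6.332 = 24.3367 min.
Tank 1: C₁ = C_in(1 − e^(−t/τ₁)). Tank 2 (τ₁ ≠ τ₂): C₂ = C_in[1 − (τ₁ e^(−t/τ₁) − τ₂ e^(−t/τ₂))/(τ₁ − τ₂)].
At t = 19.19: e^(−t/τ₁) = 0.348587, e^(−t/τ₂) = 0.454517.
C₂ = 0.4562·[1 − (18.2091·0.348587 − 24.3367·0.454517)/(-6.12761)] = 0.4562·0.230696 = 0.105244 mol/L.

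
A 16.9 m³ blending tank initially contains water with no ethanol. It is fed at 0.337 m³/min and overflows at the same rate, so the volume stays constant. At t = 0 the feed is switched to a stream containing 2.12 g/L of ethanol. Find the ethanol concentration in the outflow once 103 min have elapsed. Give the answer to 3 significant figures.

1.85 g/L

Accumulation = in − out for the solute gives V dC/dt = Q(C_in − C).
Rewrite as dC/dt + C/τ = C_in/τ, τ = V/Q = 50.148 min.
This is linear first-order; C(t) = C_in + (C₀ − C_in) e^(−t/τ).
C(103) = 2.12 + (0 − 2.12)·e^(−103/50.148) = 2.12 + (-2.1200)·0.12823 = 1.8481 g/L.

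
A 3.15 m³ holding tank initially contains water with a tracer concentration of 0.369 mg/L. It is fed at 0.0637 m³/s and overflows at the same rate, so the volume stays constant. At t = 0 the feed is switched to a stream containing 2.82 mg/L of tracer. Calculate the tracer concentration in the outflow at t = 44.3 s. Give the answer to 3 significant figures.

1.82 mg/L

Unsteady species balance (constant V, well mixed): V dC/dt = Q(C_in − C).
Time constant τ = V/Q = 3.15/0.0637 = 49.451 s.
C approaches C_in exponentially: C(t) = C_in + (C₀ − C_in) e^(−t/τ).
C(44.3) = 2.82 + (0.369 − 2.82)·e^(−44.3/49.451) = 2.82 + (-2.4510)·0.40826 = 1.8193 mg/L.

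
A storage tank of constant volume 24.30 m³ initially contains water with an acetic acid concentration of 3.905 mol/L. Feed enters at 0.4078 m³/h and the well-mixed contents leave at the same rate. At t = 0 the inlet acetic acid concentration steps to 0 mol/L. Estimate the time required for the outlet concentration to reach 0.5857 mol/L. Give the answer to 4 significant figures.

113.1 h

Accumulation = in − out for the solute gives V dC/dt = Q(C_in − C), so τ = V/Q = 59.5880 h.
C(t) = C_in + (C₀ − C_in) e^(−t/τ). Set C = 0.5857 and solve for t:
e^(−t/τ) = (C − C_in)/(C₀ − C_in) = (0.5857 − 0)/(3.905 − 0) = 0.149987
t = −τ ln(…) = 59.5880 × 1.89721 = 113.051 h.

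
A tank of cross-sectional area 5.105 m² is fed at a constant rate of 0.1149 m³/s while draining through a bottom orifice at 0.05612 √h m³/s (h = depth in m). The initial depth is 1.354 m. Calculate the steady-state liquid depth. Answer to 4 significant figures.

4.192 m

Level balance: A dh/dt = 0.1149 − 0.05612 √h. Setting dh/dt = 0:
Q_in = 0.05612 √h_ss ⇒ √h_ss = 0.1149/0.05612 = 2.04740.
h_ss = 2.04740² = 4.19184 m. (Since h₀ = 1.354 m < h_ss, the level will rise toward this value.)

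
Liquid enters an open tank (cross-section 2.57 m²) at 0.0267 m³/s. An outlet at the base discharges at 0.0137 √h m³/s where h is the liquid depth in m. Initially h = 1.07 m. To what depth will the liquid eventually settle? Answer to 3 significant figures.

A dh/dt = Q_in − 0.0137 √h. Steady state requires inflow = outflow:
Q_in = 0.0137 √h_ss ⇒ √h_ss = 0.0267/0.0137 = 1.9489.
h_ss = 1.9489² = 3.7982 m. (Since h₀ = 1.07 m < h_ss, the level will rise toward this value.)

3.80 m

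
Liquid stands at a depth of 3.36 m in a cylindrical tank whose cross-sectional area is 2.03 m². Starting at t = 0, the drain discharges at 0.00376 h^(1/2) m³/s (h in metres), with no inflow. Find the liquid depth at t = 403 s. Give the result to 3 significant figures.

Mass balance (ρ constant): A dh/dt = −0.00376 √h.
∫ h^(−1/2) dh = −(0.00376/A) ∫ dt, giving 2√h = 2√h₀ − (0.00376/A) t.
√h = √3.36 − 0.00376·403/(2·2.03) = 1.8330 − 0.37322 = 1.4598.
h = 1.4598² = 2.1310 m.

2.13 m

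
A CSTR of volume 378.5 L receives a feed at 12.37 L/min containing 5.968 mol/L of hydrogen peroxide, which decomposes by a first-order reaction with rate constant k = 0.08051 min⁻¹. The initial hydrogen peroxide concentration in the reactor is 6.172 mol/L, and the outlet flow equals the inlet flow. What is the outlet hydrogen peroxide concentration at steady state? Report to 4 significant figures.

1.723 mol/L

Accumulation = in − out − consumed: V dC/dt = Q C_in − Q C − k V C.
At steady state: 0 = Q C_in − (Q + kV) C_ss, so C_ss = Q C_in/(Q + kV).
C_ss = 12.37·5.968/(12.37 + 0.08051·378.5) = 73.8242/42.8430 = 1.72313 mol/L.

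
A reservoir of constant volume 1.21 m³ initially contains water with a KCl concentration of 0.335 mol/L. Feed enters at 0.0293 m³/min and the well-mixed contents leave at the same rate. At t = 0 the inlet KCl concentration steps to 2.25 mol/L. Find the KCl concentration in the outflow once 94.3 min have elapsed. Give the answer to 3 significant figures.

Accumulation = in − out for the solute gives V dC/dt = Q(C_in − C).
Time constant τ = V/Q = 1.21/0.0293 = 41.297 min.
C approaches C_in exponentially: C(t) = C_in + (C₀ − C_in) e^(−t/τ).
C(94.3) = 2.25 + (0.335 − 2.25)·e^(−94.3/41.297) = 2.25 + (-1.9150)·0.10193 = 2.0548 mol/L.

2.05 mol/L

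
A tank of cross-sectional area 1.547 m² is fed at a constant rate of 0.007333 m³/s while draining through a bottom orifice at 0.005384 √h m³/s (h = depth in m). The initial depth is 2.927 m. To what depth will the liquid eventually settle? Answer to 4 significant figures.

1.855 m

Volume balance on the tank: A dh/dt = Q_in − 0.005384 √h. At steady state dh/dt = 0:
Q_in = 0.005384 √h_ss ⇒ √h_ss = 0.007333/0.005384 = 1.36200.
h_ss = 1.36200² = 1.85504 m. (Since h₀ = 2.927 m > h_ss, the level will fall toward this value.)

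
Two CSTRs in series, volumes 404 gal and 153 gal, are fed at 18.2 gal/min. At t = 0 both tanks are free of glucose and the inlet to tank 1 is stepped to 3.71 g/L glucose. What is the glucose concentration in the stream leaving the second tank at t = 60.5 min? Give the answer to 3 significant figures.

3.32 g/L

Each tank obeys Vᵢ dCᵢ/dt = Q(Cᵢ₋₁ − Cᵢ), so τᵢ = Vᵢ/Q.
τ₁ = 404/18.2 = 22.198 min; τ₂ = 153/18.2 = 8.4066 min.
Tank 1: C₁ = C_in(1 − e^(−t/τ₁)). Tank 2 (τ₁ ≠ τ₂): C₂ = C_in[1 − (τ₁ e^(−t/τ₁) − τ₂ e^(−t/τ₂))/(τ₁ − τ₂)].
At t = 60.5: e^(−t/τ₁) = 0.065514, e^(−t/τ₂) = 0.00074903.
C₂ = 3.71·[1 − (22.198·0.065514 − 8.4066·0.00074903)/(13.791)] = 3.71·0.89501 = 3.3205 g/L.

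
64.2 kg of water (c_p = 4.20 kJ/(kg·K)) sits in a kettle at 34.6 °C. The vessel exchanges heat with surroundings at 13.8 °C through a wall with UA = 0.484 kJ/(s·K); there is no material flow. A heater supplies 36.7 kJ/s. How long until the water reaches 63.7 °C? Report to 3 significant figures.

419 s

Lumped-capacitance energy balance: M c_p dT/dt = UA(T_amb − T) + Q̇.
τ = M c_p/UA = 557.11 s; T_ss = T_amb + Q̇/UA = 13.8 + 36.7/0.484 = 89.626 °C.
T(t) = T_ss + (T₀ − T_ss)e^(−t/τ); set T = 63.7:
t = −τ ln[(T − T_ss)/(T₀ − T_ss)] = −557.11 · ln(0.47116) = 419.25 s.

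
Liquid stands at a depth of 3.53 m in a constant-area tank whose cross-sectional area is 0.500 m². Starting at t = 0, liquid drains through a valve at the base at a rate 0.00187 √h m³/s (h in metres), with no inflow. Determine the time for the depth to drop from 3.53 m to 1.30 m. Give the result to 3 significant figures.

395 s

Volume balance on the tank: A dh/dt = −0.00187 √h.
Separate and integrate: 2(√h − √h₀) = −(0.00187/A) t.
t = 2A(√h₀ − √h)/0.00187 = 2·0.500·(√3.53 − √1.30)/0.00187
  = 1.0000 × (1.8788 − 1.1402) / 0.00187 = 395.00 s.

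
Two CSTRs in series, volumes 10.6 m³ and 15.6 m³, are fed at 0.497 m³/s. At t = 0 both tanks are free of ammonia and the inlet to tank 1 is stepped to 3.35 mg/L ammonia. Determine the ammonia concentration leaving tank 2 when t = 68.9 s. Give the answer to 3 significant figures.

Species balance on tank i: dCᵢ/dt = (Cᵢ₋₁ − Cᵢ)/τᵢ with τᵢ = Vᵢ/Q.
τ₁ = 10.6/0.497 = 21.328 s; τ₂ = 15.6/0.497 = 31.388 s.
Solving the cascade with C₁(0)=C₂(0)=0 gives C₂(t) = C_in[1 − (τ₁ e^(−t/τ₁) − τ₂ e^(−t/τ₂))/(τ₁ − τ₂)].
At t = 68.9: e^(−t/τ₁) = 0.039538, e^(−t/τ₂) = 0.11135.
C₂ = 3.35·[1 − (21.328·0.039538 − 31.388·0.11135)/(-10.060)] = 3.35·0.73641 = 2.4670 mg/L.

2.47 mg/L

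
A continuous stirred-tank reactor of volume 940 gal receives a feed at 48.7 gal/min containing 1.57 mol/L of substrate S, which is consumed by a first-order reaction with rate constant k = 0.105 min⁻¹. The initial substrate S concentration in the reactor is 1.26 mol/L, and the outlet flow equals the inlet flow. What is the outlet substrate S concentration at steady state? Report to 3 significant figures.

0.519 mol/L

Accumulation = in − out − consumed: V dC/dt = Q C_in − Q C − k V C.
Steady state (dC/dt = 0): C_ss = Q C_in/(Q + kV) = C_in/(1 + kV/Q).
C_ss = 48.7·1.57/(48.7 + 0.105·940) = 76.459/147.40 = 0.51872 mol/L.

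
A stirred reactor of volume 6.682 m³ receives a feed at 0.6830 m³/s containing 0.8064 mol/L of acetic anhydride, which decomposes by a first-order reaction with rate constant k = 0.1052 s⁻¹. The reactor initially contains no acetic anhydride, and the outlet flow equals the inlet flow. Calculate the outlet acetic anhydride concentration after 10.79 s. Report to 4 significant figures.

0.3550 mol/L

Accumulation = in − out − consumed: V dC/dt = Q C_in − Q C − k V C.
dC/dt = (Q/V) C_in − (Q/V + k) C; effective rate a = Q/V + k = 0.102215 + 0.1052 = 0.207415 s⁻¹.
C_ss = Q C_in/(Q + kV) = 0.397397 mol/L; C(t) = C_ss + (C₀ − C_ss) e^(−a t).
C(10.79) = 0.397397 + (-0.397397)·e^(−0.207415·10.79) = 0.397397 + (-0.397397)·0.106671 = 0.355006 mol/L.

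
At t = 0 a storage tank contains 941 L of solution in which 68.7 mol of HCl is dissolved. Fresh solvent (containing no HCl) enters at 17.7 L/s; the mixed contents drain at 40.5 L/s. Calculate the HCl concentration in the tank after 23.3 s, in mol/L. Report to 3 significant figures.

0.0383 mol/L

Total volume: dV/dt = Q_in − Q_out = -22.800 L/s, so V(t) = 941 − 22.800 t and V(23.3) = 409.76 L.
Species balance (pure solvent in): dm/dt = −Q_out · m/V(t).
dm/m = −Q_out dt/(V₀ − 22.800 t); integrating gives ln(m/m₀) = −(Q_out/(Q_in−Q_out)) ln(V/V₀).
m = m₀ (V₀/V)^(Q_out/(Q_in−Q_out)) = 68.7 × (941/409.76)^(-1.7763) = 15.689 mol.
C = m/V = 15.689/409.76 = 0.038289 mol/L.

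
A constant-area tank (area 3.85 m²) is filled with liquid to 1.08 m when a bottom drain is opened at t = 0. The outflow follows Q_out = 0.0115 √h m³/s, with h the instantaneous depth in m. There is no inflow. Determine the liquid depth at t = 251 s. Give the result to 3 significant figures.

0.441 m

With no inflow, A dh/dt = −0.0115 √h.
∫ h^(−1/2) dh = −(0.0115/A) ∫ dt, giving 2√h = 2√h₀ − (0.0115/A) t.
√h = √1.08 − 0.0115·251/(2·3.85) = 1.0392 − 0.37487 = 0.66436.
h = 0.66436² = 0.44137 m.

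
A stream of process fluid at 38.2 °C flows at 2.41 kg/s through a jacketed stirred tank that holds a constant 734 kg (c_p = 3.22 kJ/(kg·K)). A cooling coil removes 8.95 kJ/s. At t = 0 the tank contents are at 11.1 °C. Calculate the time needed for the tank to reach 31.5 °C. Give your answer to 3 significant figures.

470 s

M c_p dT/dt = ṁ c_p (T_in − T) − Q̇.
τ = M/ṁ = 304.56 s; T_ss = T_in − Q̇/(ṁ c_p) = 37.047 °C.
T(t) = T_ss + (T₀ − T_ss) e^(−t/τ). Set T = 31.5:
e^(−t/τ) = (31.5 − 37.047)/(11.1 − 37.047) = 0.21377
t = −304.56 · ln(0.21377) = 469.90 s.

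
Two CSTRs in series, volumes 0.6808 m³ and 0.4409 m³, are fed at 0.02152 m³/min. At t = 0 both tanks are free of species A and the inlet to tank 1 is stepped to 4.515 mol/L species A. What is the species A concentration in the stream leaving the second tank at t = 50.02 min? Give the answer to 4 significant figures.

Each tank obeys Vᵢ dCᵢ/dt = Q(Cᵢ₋₁ − Cᵢ), so τᵢ = Vᵢ/Q.
τ₁ = 0.6808/0.02152 = 31.6357 min; τ₂ = 0.4409/0.02152 = 20.4879 min.
Tank 1: C₁ = C_in(1 − e^(−t/τ₁)). Tank 2 (τ₁ ≠ τ₂): C₂ = C_in[1 − (τ₁ e^(−t/τ₁) − τ₂ e^(−t/τ₂))/(τ₁ − τ₂)].
At t = 50.02: e^(−t/τ₁) = 0.205743, e^(−t/τ₂) = 0.0870355.
C₂ = 4.515·[1 − (31.6357·0.205743 − 20.4879·0.0870355)/(11.1478)] = 4.515·0.576090 = 2.60104 mol/L.

2.601 mol/L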